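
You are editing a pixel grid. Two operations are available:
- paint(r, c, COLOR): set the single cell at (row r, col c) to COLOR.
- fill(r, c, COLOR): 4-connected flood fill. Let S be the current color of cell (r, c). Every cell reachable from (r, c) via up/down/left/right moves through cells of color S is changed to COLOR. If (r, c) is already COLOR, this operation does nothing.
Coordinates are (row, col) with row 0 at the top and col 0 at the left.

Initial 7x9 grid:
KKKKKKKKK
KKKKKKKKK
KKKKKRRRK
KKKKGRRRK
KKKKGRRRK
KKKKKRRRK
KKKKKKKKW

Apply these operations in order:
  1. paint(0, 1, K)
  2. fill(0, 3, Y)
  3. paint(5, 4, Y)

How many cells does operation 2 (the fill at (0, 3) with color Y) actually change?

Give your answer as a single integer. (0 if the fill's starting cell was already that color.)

After op 1 paint(0,1,K):
KKKKKKKKK
KKKKKKKKK
KKKKKRRRK
KKKKGRRRK
KKKKGRRRK
KKKKKRRRK
KKKKKKKKW
After op 2 fill(0,3,Y) [48 cells changed]:
YYYYYYYYY
YYYYYYYYY
YYYYYRRRY
YYYYGRRRY
YYYYGRRRY
YYYYYRRRY
YYYYYYYYW

Answer: 48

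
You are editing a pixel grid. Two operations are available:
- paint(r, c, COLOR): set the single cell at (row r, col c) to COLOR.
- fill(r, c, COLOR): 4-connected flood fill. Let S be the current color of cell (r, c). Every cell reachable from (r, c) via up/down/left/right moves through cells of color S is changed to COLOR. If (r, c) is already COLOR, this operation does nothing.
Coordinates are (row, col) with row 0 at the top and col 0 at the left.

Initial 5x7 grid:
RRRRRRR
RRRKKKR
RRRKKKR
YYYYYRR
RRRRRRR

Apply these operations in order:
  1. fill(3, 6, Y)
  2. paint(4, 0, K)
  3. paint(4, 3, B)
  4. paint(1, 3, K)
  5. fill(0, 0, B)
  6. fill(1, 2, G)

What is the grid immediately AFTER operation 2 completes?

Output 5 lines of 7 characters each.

Answer: YYYYYYY
YYYKKKY
YYYKKKY
YYYYYYY
KYYYYYY

Derivation:
After op 1 fill(3,6,Y) [24 cells changed]:
YYYYYYY
YYYKKKY
YYYKKKY
YYYYYYY
YYYYYYY
After op 2 paint(4,0,K):
YYYYYYY
YYYKKKY
YYYKKKY
YYYYYYY
KYYYYYY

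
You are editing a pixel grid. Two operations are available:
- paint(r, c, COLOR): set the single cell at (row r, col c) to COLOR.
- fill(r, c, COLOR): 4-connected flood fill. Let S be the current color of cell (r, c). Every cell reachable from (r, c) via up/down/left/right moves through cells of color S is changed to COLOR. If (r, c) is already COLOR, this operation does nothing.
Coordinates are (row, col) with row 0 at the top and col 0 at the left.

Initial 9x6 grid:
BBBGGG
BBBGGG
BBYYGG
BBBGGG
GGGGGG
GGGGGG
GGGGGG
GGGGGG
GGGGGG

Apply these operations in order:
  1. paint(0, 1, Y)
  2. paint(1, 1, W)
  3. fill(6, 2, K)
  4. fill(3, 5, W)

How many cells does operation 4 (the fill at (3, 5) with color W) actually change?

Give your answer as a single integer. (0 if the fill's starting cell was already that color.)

Answer: 41

Derivation:
After op 1 paint(0,1,Y):
BYBGGG
BBBGGG
BBYYGG
BBBGGG
GGGGGG
GGGGGG
GGGGGG
GGGGGG
GGGGGG
After op 2 paint(1,1,W):
BYBGGG
BWBGGG
BBYYGG
BBBGGG
GGGGGG
GGGGGG
GGGGGG
GGGGGG
GGGGGG
After op 3 fill(6,2,K) [41 cells changed]:
BYBKKK
BWBKKK
BBYYKK
BBBKKK
KKKKKK
KKKKKK
KKKKKK
KKKKKK
KKKKKK
After op 4 fill(3,5,W) [41 cells changed]:
BYBWWW
BWBWWW
BBYYWW
BBBWWW
WWWWWW
WWWWWW
WWWWWW
WWWWWW
WWWWWW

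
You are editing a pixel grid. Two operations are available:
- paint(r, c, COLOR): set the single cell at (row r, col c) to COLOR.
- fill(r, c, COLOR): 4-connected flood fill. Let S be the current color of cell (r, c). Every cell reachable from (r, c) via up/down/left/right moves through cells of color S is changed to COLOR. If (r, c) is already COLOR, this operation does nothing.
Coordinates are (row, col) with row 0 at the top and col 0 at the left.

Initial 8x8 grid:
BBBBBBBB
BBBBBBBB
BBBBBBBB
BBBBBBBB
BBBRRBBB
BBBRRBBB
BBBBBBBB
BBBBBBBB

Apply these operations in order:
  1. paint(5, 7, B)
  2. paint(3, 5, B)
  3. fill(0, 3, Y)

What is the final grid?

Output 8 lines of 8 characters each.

After op 1 paint(5,7,B):
BBBBBBBB
BBBBBBBB
BBBBBBBB
BBBBBBBB
BBBRRBBB
BBBRRBBB
BBBBBBBB
BBBBBBBB
After op 2 paint(3,5,B):
BBBBBBBB
BBBBBBBB
BBBBBBBB
BBBBBBBB
BBBRRBBB
BBBRRBBB
BBBBBBBB
BBBBBBBB
After op 3 fill(0,3,Y) [60 cells changed]:
YYYYYYYY
YYYYYYYY
YYYYYYYY
YYYYYYYY
YYYRRYYY
YYYRRYYY
YYYYYYYY
YYYYYYYY

Answer: YYYYYYYY
YYYYYYYY
YYYYYYYY
YYYYYYYY
YYYRRYYY
YYYRRYYY
YYYYYYYY
YYYYYYYY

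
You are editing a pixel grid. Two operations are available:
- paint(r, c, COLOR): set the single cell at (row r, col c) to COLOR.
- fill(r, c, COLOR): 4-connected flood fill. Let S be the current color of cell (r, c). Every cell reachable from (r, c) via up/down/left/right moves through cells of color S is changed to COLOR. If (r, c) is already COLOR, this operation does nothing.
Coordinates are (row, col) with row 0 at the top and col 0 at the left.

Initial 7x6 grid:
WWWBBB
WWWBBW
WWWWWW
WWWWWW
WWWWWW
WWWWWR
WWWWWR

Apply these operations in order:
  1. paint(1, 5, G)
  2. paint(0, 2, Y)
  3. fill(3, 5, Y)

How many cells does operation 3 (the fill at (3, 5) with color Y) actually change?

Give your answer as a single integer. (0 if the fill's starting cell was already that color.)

After op 1 paint(1,5,G):
WWWBBB
WWWBBG
WWWWWW
WWWWWW
WWWWWW
WWWWWR
WWWWWR
After op 2 paint(0,2,Y):
WWYBBB
WWWBBG
WWWWWW
WWWWWW
WWWWWW
WWWWWR
WWWWWR
After op 3 fill(3,5,Y) [33 cells changed]:
YYYBBB
YYYBBG
YYYYYY
YYYYYY
YYYYYY
YYYYYR
YYYYYR

Answer: 33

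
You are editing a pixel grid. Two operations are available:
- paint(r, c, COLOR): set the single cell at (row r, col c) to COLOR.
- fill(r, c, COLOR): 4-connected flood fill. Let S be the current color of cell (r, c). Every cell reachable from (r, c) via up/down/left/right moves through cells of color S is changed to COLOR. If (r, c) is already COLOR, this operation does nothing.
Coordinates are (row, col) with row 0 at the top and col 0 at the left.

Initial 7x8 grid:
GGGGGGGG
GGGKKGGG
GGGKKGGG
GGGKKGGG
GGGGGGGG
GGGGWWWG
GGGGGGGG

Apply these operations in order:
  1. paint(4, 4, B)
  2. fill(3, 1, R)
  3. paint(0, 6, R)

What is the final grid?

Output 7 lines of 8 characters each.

After op 1 paint(4,4,B):
GGGGGGGG
GGGKKGGG
GGGKKGGG
GGGKKGGG
GGGGBGGG
GGGGWWWG
GGGGGGGG
After op 2 fill(3,1,R) [46 cells changed]:
RRRRRRRR
RRRKKRRR
RRRKKRRR
RRRKKRRR
RRRRBRRR
RRRRWWWR
RRRRRRRR
After op 3 paint(0,6,R):
RRRRRRRR
RRRKKRRR
RRRKKRRR
RRRKKRRR
RRRRBRRR
RRRRWWWR
RRRRRRRR

Answer: RRRRRRRR
RRRKKRRR
RRRKKRRR
RRRKKRRR
RRRRBRRR
RRRRWWWR
RRRRRRRR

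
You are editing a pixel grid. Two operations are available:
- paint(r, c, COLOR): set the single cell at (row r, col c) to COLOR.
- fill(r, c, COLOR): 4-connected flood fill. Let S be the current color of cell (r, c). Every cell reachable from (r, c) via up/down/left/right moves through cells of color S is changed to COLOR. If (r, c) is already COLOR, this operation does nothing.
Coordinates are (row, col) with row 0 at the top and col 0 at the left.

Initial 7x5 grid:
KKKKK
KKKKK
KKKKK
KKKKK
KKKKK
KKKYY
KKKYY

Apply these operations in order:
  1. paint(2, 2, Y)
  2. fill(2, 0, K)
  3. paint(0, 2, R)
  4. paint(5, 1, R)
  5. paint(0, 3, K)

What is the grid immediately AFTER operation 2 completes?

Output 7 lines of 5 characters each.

After op 1 paint(2,2,Y):
KKKKK
KKKKK
KKYKK
KKKKK
KKKKK
KKKYY
KKKYY
After op 2 fill(2,0,K) [0 cells changed]:
KKKKK
KKKKK
KKYKK
KKKKK
KKKKK
KKKYY
KKKYY

Answer: KKKKK
KKKKK
KKYKK
KKKKK
KKKKK
KKKYY
KKKYY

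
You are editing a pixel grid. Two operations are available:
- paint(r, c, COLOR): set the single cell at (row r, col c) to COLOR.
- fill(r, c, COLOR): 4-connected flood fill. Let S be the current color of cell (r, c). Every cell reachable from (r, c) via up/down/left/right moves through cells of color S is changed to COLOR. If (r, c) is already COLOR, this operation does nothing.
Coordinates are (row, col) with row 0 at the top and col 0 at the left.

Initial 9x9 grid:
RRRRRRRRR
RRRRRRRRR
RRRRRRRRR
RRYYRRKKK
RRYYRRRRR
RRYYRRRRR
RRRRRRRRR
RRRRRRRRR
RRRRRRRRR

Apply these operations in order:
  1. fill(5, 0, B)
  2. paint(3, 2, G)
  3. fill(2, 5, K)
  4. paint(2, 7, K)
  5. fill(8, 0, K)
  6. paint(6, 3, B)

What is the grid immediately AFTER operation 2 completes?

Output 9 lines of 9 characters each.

After op 1 fill(5,0,B) [72 cells changed]:
BBBBBBBBB
BBBBBBBBB
BBBBBBBBB
BBYYBBKKK
BBYYBBBBB
BBYYBBBBB
BBBBBBBBB
BBBBBBBBB
BBBBBBBBB
After op 2 paint(3,2,G):
BBBBBBBBB
BBBBBBBBB
BBBBBBBBB
BBGYBBKKK
BBYYBBBBB
BBYYBBBBB
BBBBBBBBB
BBBBBBBBB
BBBBBBBBB

Answer: BBBBBBBBB
BBBBBBBBB
BBBBBBBBB
BBGYBBKKK
BBYYBBBBB
BBYYBBBBB
BBBBBBBBB
BBBBBBBBB
BBBBBBBBB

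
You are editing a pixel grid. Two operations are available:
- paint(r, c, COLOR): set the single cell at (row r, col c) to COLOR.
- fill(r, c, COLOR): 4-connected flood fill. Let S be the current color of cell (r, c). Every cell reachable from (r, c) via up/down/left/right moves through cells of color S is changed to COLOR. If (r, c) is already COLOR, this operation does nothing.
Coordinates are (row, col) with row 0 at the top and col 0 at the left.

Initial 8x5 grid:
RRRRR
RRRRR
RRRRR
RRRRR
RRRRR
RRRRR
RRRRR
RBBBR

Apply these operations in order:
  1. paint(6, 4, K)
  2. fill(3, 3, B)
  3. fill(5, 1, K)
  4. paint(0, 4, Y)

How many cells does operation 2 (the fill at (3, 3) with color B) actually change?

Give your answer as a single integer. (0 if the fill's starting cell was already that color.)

After op 1 paint(6,4,K):
RRRRR
RRRRR
RRRRR
RRRRR
RRRRR
RRRRR
RRRRK
RBBBR
After op 2 fill(3,3,B) [35 cells changed]:
BBBBB
BBBBB
BBBBB
BBBBB
BBBBB
BBBBB
BBBBK
BBBBR

Answer: 35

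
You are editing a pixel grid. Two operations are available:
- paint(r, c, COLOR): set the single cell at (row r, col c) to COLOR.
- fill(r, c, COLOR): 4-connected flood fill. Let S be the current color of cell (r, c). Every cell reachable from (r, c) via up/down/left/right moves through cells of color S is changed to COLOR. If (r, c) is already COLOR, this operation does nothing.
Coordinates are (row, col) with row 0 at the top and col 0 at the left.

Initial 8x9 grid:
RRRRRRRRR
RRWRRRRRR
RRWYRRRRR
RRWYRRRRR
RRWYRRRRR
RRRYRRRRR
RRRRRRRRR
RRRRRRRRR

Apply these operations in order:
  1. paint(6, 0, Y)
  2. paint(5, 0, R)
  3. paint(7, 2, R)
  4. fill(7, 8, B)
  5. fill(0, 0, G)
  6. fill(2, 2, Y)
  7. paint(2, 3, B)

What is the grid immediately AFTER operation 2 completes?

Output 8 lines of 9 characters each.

Answer: RRRRRRRRR
RRWRRRRRR
RRWYRRRRR
RRWYRRRRR
RRWYRRRRR
RRRYRRRRR
YRRRRRRRR
RRRRRRRRR

Derivation:
After op 1 paint(6,0,Y):
RRRRRRRRR
RRWRRRRRR
RRWYRRRRR
RRWYRRRRR
RRWYRRRRR
RRRYRRRRR
YRRRRRRRR
RRRRRRRRR
After op 2 paint(5,0,R):
RRRRRRRRR
RRWRRRRRR
RRWYRRRRR
RRWYRRRRR
RRWYRRRRR
RRRYRRRRR
YRRRRRRRR
RRRRRRRRR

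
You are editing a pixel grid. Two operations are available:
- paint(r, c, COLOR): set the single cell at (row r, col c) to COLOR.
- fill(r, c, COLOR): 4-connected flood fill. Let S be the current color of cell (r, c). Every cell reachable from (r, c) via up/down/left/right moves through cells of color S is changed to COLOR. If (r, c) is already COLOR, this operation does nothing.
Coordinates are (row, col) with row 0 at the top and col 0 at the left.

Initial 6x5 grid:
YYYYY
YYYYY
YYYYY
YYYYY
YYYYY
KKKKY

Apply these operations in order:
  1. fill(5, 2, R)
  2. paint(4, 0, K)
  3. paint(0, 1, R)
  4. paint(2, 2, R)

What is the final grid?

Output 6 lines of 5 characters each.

Answer: YRYYY
YYYYY
YYRYY
YYYYY
KYYYY
RRRRY

Derivation:
After op 1 fill(5,2,R) [4 cells changed]:
YYYYY
YYYYY
YYYYY
YYYYY
YYYYY
RRRRY
After op 2 paint(4,0,K):
YYYYY
YYYYY
YYYYY
YYYYY
KYYYY
RRRRY
After op 3 paint(0,1,R):
YRYYY
YYYYY
YYYYY
YYYYY
KYYYY
RRRRY
After op 4 paint(2,2,R):
YRYYY
YYYYY
YYRYY
YYYYY
KYYYY
RRRRY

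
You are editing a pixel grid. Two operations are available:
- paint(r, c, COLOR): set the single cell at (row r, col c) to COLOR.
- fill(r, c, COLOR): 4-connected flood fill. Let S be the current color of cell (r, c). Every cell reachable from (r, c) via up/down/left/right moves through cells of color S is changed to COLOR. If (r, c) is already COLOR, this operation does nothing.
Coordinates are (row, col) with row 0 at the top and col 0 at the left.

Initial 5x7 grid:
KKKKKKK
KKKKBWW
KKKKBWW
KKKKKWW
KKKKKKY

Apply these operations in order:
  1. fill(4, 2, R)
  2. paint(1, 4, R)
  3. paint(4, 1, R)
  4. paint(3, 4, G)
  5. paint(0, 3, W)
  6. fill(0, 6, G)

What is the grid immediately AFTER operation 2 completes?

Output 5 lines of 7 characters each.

After op 1 fill(4,2,R) [26 cells changed]:
RRRRRRR
RRRRBWW
RRRRBWW
RRRRRWW
RRRRRRY
After op 2 paint(1,4,R):
RRRRRRR
RRRRRWW
RRRRBWW
RRRRRWW
RRRRRRY

Answer: RRRRRRR
RRRRRWW
RRRRBWW
RRRRRWW
RRRRRRY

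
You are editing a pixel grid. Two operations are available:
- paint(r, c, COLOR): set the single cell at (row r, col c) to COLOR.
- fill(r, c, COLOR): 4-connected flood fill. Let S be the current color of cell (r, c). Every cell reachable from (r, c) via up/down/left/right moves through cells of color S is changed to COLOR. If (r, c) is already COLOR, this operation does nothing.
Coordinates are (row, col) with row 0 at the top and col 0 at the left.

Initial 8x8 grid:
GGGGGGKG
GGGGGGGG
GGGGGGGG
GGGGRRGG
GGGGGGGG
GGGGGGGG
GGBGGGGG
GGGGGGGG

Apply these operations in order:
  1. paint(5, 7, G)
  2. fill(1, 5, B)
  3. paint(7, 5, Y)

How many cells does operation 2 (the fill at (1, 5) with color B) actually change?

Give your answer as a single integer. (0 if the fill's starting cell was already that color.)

Answer: 60

Derivation:
After op 1 paint(5,7,G):
GGGGGGKG
GGGGGGGG
GGGGGGGG
GGGGRRGG
GGGGGGGG
GGGGGGGG
GGBGGGGG
GGGGGGGG
After op 2 fill(1,5,B) [60 cells changed]:
BBBBBBKB
BBBBBBBB
BBBBBBBB
BBBBRRBB
BBBBBBBB
BBBBBBBB
BBBBBBBB
BBBBBBBB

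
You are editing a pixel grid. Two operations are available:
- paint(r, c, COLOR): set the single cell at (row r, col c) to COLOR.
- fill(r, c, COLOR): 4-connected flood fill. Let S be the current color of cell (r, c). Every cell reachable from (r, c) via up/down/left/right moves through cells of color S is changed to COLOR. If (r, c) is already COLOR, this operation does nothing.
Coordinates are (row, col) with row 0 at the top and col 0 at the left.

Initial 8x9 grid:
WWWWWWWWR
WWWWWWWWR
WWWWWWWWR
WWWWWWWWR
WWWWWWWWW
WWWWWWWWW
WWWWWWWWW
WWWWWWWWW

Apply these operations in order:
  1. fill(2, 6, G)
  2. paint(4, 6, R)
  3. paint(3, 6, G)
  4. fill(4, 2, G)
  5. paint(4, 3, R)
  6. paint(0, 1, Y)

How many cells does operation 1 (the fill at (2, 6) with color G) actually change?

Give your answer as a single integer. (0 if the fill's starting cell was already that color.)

Answer: 68

Derivation:
After op 1 fill(2,6,G) [68 cells changed]:
GGGGGGGGR
GGGGGGGGR
GGGGGGGGR
GGGGGGGGR
GGGGGGGGG
GGGGGGGGG
GGGGGGGGG
GGGGGGGGG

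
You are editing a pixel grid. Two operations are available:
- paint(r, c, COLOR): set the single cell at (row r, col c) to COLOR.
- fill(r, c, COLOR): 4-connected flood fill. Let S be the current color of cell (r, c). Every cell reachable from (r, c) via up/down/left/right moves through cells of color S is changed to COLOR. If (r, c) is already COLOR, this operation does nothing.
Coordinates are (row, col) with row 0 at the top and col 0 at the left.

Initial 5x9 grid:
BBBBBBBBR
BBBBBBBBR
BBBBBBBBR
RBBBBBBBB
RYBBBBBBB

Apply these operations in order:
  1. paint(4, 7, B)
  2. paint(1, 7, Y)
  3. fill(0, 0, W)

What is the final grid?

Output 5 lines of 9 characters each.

Answer: WWWWWWWWR
WWWWWWWYR
WWWWWWWWR
RWWWWWWWW
RYWWWWWWW

Derivation:
After op 1 paint(4,7,B):
BBBBBBBBR
BBBBBBBBR
BBBBBBBBR
RBBBBBBBB
RYBBBBBBB
After op 2 paint(1,7,Y):
BBBBBBBBR
BBBBBBBYR
BBBBBBBBR
RBBBBBBBB
RYBBBBBBB
After op 3 fill(0,0,W) [38 cells changed]:
WWWWWWWWR
WWWWWWWYR
WWWWWWWWR
RWWWWWWWW
RYWWWWWWW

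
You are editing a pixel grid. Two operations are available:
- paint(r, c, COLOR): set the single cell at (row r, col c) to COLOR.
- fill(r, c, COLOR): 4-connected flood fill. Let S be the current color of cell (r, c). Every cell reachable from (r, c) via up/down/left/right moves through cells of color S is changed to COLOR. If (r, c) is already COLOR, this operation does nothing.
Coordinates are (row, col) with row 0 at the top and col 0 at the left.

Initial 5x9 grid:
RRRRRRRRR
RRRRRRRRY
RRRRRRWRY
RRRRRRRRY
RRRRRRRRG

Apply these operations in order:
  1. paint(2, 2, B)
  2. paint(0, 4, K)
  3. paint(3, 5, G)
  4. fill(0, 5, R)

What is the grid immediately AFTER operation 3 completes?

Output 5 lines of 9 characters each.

After op 1 paint(2,2,B):
RRRRRRRRR
RRRRRRRRY
RRBRRRWRY
RRRRRRRRY
RRRRRRRRG
After op 2 paint(0,4,K):
RRRRKRRRR
RRRRRRRRY
RRBRRRWRY
RRRRRRRRY
RRRRRRRRG
After op 3 paint(3,5,G):
RRRRKRRRR
RRRRRRRRY
RRBRRRWRY
RRRRRGRRY
RRRRRRRRG

Answer: RRRRKRRRR
RRRRRRRRY
RRBRRRWRY
RRRRRGRRY
RRRRRRRRG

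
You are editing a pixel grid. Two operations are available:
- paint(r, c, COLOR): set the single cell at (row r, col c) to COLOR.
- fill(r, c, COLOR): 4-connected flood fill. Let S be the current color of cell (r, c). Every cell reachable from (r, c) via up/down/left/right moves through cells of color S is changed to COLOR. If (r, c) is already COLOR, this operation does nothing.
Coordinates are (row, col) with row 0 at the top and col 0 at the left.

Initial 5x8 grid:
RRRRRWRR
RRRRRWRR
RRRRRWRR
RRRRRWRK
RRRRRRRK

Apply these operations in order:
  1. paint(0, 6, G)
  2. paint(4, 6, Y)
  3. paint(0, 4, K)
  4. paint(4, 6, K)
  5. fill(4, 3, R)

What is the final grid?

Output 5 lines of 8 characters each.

After op 1 paint(0,6,G):
RRRRRWGR
RRRRRWRR
RRRRRWRR
RRRRRWRK
RRRRRRRK
After op 2 paint(4,6,Y):
RRRRRWGR
RRRRRWRR
RRRRRWRR
RRRRRWRK
RRRRRRYK
After op 3 paint(0,4,K):
RRRRKWGR
RRRRRWRR
RRRRRWRR
RRRRRWRK
RRRRRRYK
After op 4 paint(4,6,K):
RRRRKWGR
RRRRRWRR
RRRRRWRR
RRRRRWRK
RRRRRRKK
After op 5 fill(4,3,R) [0 cells changed]:
RRRRKWGR
RRRRRWRR
RRRRRWRR
RRRRRWRK
RRRRRRKK

Answer: RRRRKWGR
RRRRRWRR
RRRRRWRR
RRRRRWRK
RRRRRRKK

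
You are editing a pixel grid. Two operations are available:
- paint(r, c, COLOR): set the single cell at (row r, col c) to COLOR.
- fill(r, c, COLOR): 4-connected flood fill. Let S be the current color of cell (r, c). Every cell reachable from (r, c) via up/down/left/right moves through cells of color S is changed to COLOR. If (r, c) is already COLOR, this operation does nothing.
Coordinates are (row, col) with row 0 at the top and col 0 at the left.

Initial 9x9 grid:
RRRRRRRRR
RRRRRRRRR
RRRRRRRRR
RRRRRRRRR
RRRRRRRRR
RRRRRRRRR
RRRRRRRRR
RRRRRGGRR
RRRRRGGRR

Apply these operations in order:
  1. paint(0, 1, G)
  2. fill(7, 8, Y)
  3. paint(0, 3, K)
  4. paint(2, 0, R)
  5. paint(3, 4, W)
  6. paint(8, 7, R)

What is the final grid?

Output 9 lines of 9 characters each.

After op 1 paint(0,1,G):
RGRRRRRRR
RRRRRRRRR
RRRRRRRRR
RRRRRRRRR
RRRRRRRRR
RRRRRRRRR
RRRRRRRRR
RRRRRGGRR
RRRRRGGRR
After op 2 fill(7,8,Y) [76 cells changed]:
YGYYYYYYY
YYYYYYYYY
YYYYYYYYY
YYYYYYYYY
YYYYYYYYY
YYYYYYYYY
YYYYYYYYY
YYYYYGGYY
YYYYYGGYY
After op 3 paint(0,3,K):
YGYKYYYYY
YYYYYYYYY
YYYYYYYYY
YYYYYYYYY
YYYYYYYYY
YYYYYYYYY
YYYYYYYYY
YYYYYGGYY
YYYYYGGYY
After op 4 paint(2,0,R):
YGYKYYYYY
YYYYYYYYY
RYYYYYYYY
YYYYYYYYY
YYYYYYYYY
YYYYYYYYY
YYYYYYYYY
YYYYYGGYY
YYYYYGGYY
After op 5 paint(3,4,W):
YGYKYYYYY
YYYYYYYYY
RYYYYYYYY
YYYYWYYYY
YYYYYYYYY
YYYYYYYYY
YYYYYYYYY
YYYYYGGYY
YYYYYGGYY
After op 6 paint(8,7,R):
YGYKYYYYY
YYYYYYYYY
RYYYYYYYY
YYYYWYYYY
YYYYYYYYY
YYYYYYYYY
YYYYYYYYY
YYYYYGGYY
YYYYYGGRY

Answer: YGYKYYYYY
YYYYYYYYY
RYYYYYYYY
YYYYWYYYY
YYYYYYYYY
YYYYYYYYY
YYYYYYYYY
YYYYYGGYY
YYYYYGGRY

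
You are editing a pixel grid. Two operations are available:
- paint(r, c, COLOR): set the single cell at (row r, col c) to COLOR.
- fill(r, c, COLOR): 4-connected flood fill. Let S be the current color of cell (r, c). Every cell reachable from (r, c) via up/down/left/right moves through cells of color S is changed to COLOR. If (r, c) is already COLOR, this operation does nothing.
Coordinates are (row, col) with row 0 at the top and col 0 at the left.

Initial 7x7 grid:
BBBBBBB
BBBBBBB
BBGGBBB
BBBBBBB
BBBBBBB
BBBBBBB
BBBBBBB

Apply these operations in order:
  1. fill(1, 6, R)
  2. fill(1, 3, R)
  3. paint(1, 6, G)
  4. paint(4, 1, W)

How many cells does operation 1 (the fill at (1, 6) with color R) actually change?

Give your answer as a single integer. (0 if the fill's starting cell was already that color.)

After op 1 fill(1,6,R) [47 cells changed]:
RRRRRRR
RRRRRRR
RRGGRRR
RRRRRRR
RRRRRRR
RRRRRRR
RRRRRRR

Answer: 47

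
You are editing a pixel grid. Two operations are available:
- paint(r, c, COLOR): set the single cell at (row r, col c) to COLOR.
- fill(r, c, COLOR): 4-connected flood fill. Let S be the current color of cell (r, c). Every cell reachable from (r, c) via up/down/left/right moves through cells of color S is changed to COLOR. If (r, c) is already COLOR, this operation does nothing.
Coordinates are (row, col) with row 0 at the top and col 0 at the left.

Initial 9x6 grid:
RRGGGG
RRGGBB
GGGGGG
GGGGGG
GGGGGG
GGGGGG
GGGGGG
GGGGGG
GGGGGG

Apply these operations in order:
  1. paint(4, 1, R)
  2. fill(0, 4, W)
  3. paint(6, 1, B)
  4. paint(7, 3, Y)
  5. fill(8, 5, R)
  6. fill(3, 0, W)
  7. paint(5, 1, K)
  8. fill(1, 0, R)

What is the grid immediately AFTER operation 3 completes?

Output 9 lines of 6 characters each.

After op 1 paint(4,1,R):
RRGGGG
RRGGBB
GGGGGG
GGGGGG
GRGGGG
GGGGGG
GGGGGG
GGGGGG
GGGGGG
After op 2 fill(0,4,W) [47 cells changed]:
RRWWWW
RRWWBB
WWWWWW
WWWWWW
WRWWWW
WWWWWW
WWWWWW
WWWWWW
WWWWWW
After op 3 paint(6,1,B):
RRWWWW
RRWWBB
WWWWWW
WWWWWW
WRWWWW
WWWWWW
WBWWWW
WWWWWW
WWWWWW

Answer: RRWWWW
RRWWBB
WWWWWW
WWWWWW
WRWWWW
WWWWWW
WBWWWW
WWWWWW
WWWWWW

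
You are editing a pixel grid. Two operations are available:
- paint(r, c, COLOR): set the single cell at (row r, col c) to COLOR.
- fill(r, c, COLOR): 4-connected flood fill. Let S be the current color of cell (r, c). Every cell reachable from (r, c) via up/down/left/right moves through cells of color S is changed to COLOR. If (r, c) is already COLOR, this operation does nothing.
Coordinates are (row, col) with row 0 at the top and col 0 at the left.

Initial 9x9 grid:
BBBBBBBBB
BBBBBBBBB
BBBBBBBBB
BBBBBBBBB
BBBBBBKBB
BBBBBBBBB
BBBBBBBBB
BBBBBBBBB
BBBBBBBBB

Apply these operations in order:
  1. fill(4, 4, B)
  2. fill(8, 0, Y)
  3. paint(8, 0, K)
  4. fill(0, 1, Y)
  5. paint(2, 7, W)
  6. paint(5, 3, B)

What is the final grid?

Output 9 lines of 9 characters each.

After op 1 fill(4,4,B) [0 cells changed]:
BBBBBBBBB
BBBBBBBBB
BBBBBBBBB
BBBBBBBBB
BBBBBBKBB
BBBBBBBBB
BBBBBBBBB
BBBBBBBBB
BBBBBBBBB
After op 2 fill(8,0,Y) [80 cells changed]:
YYYYYYYYY
YYYYYYYYY
YYYYYYYYY
YYYYYYYYY
YYYYYYKYY
YYYYYYYYY
YYYYYYYYY
YYYYYYYYY
YYYYYYYYY
After op 3 paint(8,0,K):
YYYYYYYYY
YYYYYYYYY
YYYYYYYYY
YYYYYYYYY
YYYYYYKYY
YYYYYYYYY
YYYYYYYYY
YYYYYYYYY
KYYYYYYYY
After op 4 fill(0,1,Y) [0 cells changed]:
YYYYYYYYY
YYYYYYYYY
YYYYYYYYY
YYYYYYYYY
YYYYYYKYY
YYYYYYYYY
YYYYYYYYY
YYYYYYYYY
KYYYYYYYY
After op 5 paint(2,7,W):
YYYYYYYYY
YYYYYYYYY
YYYYYYYWY
YYYYYYYYY
YYYYYYKYY
YYYYYYYYY
YYYYYYYYY
YYYYYYYYY
KYYYYYYYY
After op 6 paint(5,3,B):
YYYYYYYYY
YYYYYYYYY
YYYYYYYWY
YYYYYYYYY
YYYYYYKYY
YYYBYYYYY
YYYYYYYYY
YYYYYYYYY
KYYYYYYYY

Answer: YYYYYYYYY
YYYYYYYYY
YYYYYYYWY
YYYYYYYYY
YYYYYYKYY
YYYBYYYYY
YYYYYYYYY
YYYYYYYYY
KYYYYYYYY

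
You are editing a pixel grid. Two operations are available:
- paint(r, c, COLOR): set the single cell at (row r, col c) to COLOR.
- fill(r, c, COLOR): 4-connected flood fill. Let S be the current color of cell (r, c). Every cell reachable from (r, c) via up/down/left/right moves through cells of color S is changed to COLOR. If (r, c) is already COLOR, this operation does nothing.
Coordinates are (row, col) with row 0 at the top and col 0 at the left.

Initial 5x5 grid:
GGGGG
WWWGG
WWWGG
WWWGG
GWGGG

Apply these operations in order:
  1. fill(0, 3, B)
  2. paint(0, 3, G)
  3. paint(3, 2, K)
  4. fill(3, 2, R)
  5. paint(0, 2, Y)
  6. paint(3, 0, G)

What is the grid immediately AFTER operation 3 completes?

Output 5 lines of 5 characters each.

Answer: BBBGB
WWWBB
WWWBB
WWKBB
GWBBB

Derivation:
After op 1 fill(0,3,B) [14 cells changed]:
BBBBB
WWWBB
WWWBB
WWWBB
GWBBB
After op 2 paint(0,3,G):
BBBGB
WWWBB
WWWBB
WWWBB
GWBBB
After op 3 paint(3,2,K):
BBBGB
WWWBB
WWWBB
WWKBB
GWBBB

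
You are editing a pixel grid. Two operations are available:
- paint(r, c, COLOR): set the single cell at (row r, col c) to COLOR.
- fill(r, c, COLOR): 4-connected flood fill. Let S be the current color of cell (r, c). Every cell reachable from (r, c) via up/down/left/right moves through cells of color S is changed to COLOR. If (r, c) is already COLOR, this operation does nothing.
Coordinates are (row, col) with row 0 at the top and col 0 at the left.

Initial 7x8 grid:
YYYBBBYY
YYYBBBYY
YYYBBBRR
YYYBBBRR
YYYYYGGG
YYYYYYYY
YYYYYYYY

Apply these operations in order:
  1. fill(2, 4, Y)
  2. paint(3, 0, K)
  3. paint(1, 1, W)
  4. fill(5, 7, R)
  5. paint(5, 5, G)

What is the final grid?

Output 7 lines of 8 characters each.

Answer: RRRRRRRR
RWRRRRRR
RRRRRRRR
KRRRRRRR
RRRRRGGG
RRRRRGRR
RRRRRRRR

Derivation:
After op 1 fill(2,4,Y) [12 cells changed]:
YYYYYYYY
YYYYYYYY
YYYYYYRR
YYYYYYRR
YYYYYGGG
YYYYYYYY
YYYYYYYY
After op 2 paint(3,0,K):
YYYYYYYY
YYYYYYYY
YYYYYYRR
KYYYYYRR
YYYYYGGG
YYYYYYYY
YYYYYYYY
After op 3 paint(1,1,W):
YYYYYYYY
YWYYYYYY
YYYYYYRR
KYYYYYRR
YYYYYGGG
YYYYYYYY
YYYYYYYY
After op 4 fill(5,7,R) [47 cells changed]:
RRRRRRRR
RWRRRRRR
RRRRRRRR
KRRRRRRR
RRRRRGGG
RRRRRRRR
RRRRRRRR
After op 5 paint(5,5,G):
RRRRRRRR
RWRRRRRR
RRRRRRRR
KRRRRRRR
RRRRRGGG
RRRRRGRR
RRRRRRRR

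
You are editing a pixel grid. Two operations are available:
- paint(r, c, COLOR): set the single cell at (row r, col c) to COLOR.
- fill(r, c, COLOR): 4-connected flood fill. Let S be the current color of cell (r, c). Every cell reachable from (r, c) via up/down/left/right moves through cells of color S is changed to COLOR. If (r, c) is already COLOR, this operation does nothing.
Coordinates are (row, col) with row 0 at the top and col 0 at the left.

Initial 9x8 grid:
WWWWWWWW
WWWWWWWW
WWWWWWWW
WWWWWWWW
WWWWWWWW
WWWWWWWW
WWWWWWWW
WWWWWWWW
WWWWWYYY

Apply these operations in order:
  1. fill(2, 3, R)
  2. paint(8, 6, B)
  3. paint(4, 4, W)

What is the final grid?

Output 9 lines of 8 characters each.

Answer: RRRRRRRR
RRRRRRRR
RRRRRRRR
RRRRRRRR
RRRRWRRR
RRRRRRRR
RRRRRRRR
RRRRRRRR
RRRRRYBY

Derivation:
After op 1 fill(2,3,R) [69 cells changed]:
RRRRRRRR
RRRRRRRR
RRRRRRRR
RRRRRRRR
RRRRRRRR
RRRRRRRR
RRRRRRRR
RRRRRRRR
RRRRRYYY
After op 2 paint(8,6,B):
RRRRRRRR
RRRRRRRR
RRRRRRRR
RRRRRRRR
RRRRRRRR
RRRRRRRR
RRRRRRRR
RRRRRRRR
RRRRRYBY
After op 3 paint(4,4,W):
RRRRRRRR
RRRRRRRR
RRRRRRRR
RRRRRRRR
RRRRWRRR
RRRRRRRR
RRRRRRRR
RRRRRRRR
RRRRRYBY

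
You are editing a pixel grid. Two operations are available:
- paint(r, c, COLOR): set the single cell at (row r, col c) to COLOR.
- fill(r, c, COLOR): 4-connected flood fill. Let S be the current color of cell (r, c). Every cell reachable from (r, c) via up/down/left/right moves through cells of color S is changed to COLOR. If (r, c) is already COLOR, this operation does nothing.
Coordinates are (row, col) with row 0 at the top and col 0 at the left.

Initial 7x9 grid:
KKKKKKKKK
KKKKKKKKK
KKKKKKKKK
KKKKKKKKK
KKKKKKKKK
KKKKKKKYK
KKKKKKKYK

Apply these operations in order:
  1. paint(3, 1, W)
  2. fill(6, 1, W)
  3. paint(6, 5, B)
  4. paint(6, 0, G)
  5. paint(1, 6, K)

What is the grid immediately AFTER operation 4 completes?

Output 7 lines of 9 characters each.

After op 1 paint(3,1,W):
KKKKKKKKK
KKKKKKKKK
KKKKKKKKK
KWKKKKKKK
KKKKKKKKK
KKKKKKKYK
KKKKKKKYK
After op 2 fill(6,1,W) [60 cells changed]:
WWWWWWWWW
WWWWWWWWW
WWWWWWWWW
WWWWWWWWW
WWWWWWWWW
WWWWWWWYW
WWWWWWWYW
After op 3 paint(6,5,B):
WWWWWWWWW
WWWWWWWWW
WWWWWWWWW
WWWWWWWWW
WWWWWWWWW
WWWWWWWYW
WWWWWBWYW
After op 4 paint(6,0,G):
WWWWWWWWW
WWWWWWWWW
WWWWWWWWW
WWWWWWWWW
WWWWWWWWW
WWWWWWWYW
GWWWWBWYW

Answer: WWWWWWWWW
WWWWWWWWW
WWWWWWWWW
WWWWWWWWW
WWWWWWWWW
WWWWWWWYW
GWWWWBWYW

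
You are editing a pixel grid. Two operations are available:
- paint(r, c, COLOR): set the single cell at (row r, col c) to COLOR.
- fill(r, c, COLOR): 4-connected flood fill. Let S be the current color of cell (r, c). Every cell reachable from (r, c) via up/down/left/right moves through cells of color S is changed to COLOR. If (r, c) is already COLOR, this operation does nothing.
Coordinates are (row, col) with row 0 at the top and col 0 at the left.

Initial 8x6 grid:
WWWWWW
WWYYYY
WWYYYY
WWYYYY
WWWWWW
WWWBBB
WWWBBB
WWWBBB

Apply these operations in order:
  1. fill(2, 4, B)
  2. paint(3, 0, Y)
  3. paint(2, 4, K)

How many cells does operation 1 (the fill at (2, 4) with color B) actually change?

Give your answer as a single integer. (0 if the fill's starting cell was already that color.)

Answer: 12

Derivation:
After op 1 fill(2,4,B) [12 cells changed]:
WWWWWW
WWBBBB
WWBBBB
WWBBBB
WWWWWW
WWWBBB
WWWBBB
WWWBBB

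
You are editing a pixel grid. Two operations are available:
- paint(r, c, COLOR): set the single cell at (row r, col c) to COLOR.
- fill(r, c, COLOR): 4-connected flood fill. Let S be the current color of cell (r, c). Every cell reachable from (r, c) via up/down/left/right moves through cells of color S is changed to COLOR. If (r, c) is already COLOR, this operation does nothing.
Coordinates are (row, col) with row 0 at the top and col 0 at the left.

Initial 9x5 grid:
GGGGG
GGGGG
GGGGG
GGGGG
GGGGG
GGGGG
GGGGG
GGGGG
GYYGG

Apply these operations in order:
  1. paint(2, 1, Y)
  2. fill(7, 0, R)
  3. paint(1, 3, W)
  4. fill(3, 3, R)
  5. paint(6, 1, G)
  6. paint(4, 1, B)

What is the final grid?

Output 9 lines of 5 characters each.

Answer: RRRRR
RRRWR
RYRRR
RRRRR
RBRRR
RRRRR
RGRRR
RRRRR
RYYRR

Derivation:
After op 1 paint(2,1,Y):
GGGGG
GGGGG
GYGGG
GGGGG
GGGGG
GGGGG
GGGGG
GGGGG
GYYGG
After op 2 fill(7,0,R) [42 cells changed]:
RRRRR
RRRRR
RYRRR
RRRRR
RRRRR
RRRRR
RRRRR
RRRRR
RYYRR
After op 3 paint(1,3,W):
RRRRR
RRRWR
RYRRR
RRRRR
RRRRR
RRRRR
RRRRR
RRRRR
RYYRR
After op 4 fill(3,3,R) [0 cells changed]:
RRRRR
RRRWR
RYRRR
RRRRR
RRRRR
RRRRR
RRRRR
RRRRR
RYYRR
After op 5 paint(6,1,G):
RRRRR
RRRWR
RYRRR
RRRRR
RRRRR
RRRRR
RGRRR
RRRRR
RYYRR
After op 6 paint(4,1,B):
RRRRR
RRRWR
RYRRR
RRRRR
RBRRR
RRRRR
RGRRR
RRRRR
RYYRR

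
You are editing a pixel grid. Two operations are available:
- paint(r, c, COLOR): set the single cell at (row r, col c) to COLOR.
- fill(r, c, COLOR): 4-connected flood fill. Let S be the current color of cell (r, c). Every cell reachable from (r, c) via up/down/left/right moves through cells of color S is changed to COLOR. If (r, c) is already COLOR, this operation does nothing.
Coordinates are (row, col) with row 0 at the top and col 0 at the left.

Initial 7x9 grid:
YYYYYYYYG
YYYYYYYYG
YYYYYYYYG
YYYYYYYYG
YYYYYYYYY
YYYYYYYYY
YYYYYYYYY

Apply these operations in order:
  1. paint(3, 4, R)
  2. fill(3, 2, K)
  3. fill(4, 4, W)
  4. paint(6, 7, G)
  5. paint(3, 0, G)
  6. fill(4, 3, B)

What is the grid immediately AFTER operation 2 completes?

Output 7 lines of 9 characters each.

Answer: KKKKKKKKG
KKKKKKKKG
KKKKKKKKG
KKKKRKKKG
KKKKKKKKK
KKKKKKKKK
KKKKKKKKK

Derivation:
After op 1 paint(3,4,R):
YYYYYYYYG
YYYYYYYYG
YYYYYYYYG
YYYYRYYYG
YYYYYYYYY
YYYYYYYYY
YYYYYYYYY
After op 2 fill(3,2,K) [58 cells changed]:
KKKKKKKKG
KKKKKKKKG
KKKKKKKKG
KKKKRKKKG
KKKKKKKKK
KKKKKKKKK
KKKKKKKKK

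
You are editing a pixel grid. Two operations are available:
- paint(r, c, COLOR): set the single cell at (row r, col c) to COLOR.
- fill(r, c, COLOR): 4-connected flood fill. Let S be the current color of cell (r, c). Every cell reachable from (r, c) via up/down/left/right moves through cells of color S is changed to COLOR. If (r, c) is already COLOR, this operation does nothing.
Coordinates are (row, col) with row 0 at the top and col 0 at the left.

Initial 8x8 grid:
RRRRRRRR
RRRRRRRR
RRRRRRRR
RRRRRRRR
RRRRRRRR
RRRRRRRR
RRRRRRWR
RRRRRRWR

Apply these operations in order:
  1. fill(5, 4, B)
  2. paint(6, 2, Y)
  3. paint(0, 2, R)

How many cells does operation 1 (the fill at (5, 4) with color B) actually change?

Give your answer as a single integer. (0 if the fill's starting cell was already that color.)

After op 1 fill(5,4,B) [62 cells changed]:
BBBBBBBB
BBBBBBBB
BBBBBBBB
BBBBBBBB
BBBBBBBB
BBBBBBBB
BBBBBBWB
BBBBBBWB

Answer: 62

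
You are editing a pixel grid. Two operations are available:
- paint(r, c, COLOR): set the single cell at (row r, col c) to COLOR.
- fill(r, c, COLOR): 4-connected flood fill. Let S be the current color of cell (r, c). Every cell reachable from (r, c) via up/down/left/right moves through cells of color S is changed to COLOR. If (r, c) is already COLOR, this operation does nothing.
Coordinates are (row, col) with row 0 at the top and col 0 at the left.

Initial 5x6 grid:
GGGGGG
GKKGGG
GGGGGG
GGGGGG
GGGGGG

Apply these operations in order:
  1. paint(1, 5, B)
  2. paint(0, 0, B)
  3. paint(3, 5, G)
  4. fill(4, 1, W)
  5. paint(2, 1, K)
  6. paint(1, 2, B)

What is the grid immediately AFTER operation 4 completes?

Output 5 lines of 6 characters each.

Answer: BWWWWW
WKKWWB
WWWWWW
WWWWWW
WWWWWW

Derivation:
After op 1 paint(1,5,B):
GGGGGG
GKKGGB
GGGGGG
GGGGGG
GGGGGG
After op 2 paint(0,0,B):
BGGGGG
GKKGGB
GGGGGG
GGGGGG
GGGGGG
After op 3 paint(3,5,G):
BGGGGG
GKKGGB
GGGGGG
GGGGGG
GGGGGG
After op 4 fill(4,1,W) [26 cells changed]:
BWWWWW
WKKWWB
WWWWWW
WWWWWW
WWWWWW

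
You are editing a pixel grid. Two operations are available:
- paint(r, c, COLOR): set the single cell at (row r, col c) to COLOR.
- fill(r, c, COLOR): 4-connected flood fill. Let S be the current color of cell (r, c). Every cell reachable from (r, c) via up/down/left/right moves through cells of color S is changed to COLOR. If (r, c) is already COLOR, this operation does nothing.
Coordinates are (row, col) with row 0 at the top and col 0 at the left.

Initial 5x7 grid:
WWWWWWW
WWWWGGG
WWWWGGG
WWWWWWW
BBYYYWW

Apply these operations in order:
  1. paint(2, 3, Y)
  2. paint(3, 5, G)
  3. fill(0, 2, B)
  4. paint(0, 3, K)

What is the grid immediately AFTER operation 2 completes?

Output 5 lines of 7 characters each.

Answer: WWWWWWW
WWWWGGG
WWWYGGG
WWWWWGW
BBYYYWW

Derivation:
After op 1 paint(2,3,Y):
WWWWWWW
WWWWGGG
WWWYGGG
WWWWWWW
BBYYYWW
After op 2 paint(3,5,G):
WWWWWWW
WWWWGGG
WWWYGGG
WWWWWGW
BBYYYWW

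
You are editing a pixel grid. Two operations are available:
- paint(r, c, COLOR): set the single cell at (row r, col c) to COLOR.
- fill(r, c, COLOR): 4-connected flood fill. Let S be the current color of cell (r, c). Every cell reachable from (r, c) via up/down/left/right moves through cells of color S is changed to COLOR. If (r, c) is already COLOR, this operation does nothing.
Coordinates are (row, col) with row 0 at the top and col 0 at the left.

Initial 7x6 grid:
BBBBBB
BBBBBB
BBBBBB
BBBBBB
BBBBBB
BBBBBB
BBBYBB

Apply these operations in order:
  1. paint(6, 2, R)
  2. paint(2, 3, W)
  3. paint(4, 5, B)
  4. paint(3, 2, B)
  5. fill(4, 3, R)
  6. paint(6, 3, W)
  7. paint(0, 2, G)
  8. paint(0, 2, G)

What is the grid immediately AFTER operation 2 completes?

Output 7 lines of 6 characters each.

Answer: BBBBBB
BBBBBB
BBBWBB
BBBBBB
BBBBBB
BBBBBB
BBRYBB

Derivation:
After op 1 paint(6,2,R):
BBBBBB
BBBBBB
BBBBBB
BBBBBB
BBBBBB
BBBBBB
BBRYBB
After op 2 paint(2,3,W):
BBBBBB
BBBBBB
BBBWBB
BBBBBB
BBBBBB
BBBBBB
BBRYBB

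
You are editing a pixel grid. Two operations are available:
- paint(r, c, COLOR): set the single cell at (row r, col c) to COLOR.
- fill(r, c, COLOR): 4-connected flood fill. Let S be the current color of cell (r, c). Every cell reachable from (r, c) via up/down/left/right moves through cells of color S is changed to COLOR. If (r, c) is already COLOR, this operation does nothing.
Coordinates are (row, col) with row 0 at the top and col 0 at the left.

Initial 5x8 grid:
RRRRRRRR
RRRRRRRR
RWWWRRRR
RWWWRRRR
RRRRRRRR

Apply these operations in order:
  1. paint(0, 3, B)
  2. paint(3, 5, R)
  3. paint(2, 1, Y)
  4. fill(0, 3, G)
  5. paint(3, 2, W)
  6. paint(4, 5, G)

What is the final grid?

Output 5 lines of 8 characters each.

After op 1 paint(0,3,B):
RRRBRRRR
RRRRRRRR
RWWWRRRR
RWWWRRRR
RRRRRRRR
After op 2 paint(3,5,R):
RRRBRRRR
RRRRRRRR
RWWWRRRR
RWWWRRRR
RRRRRRRR
After op 3 paint(2,1,Y):
RRRBRRRR
RRRRRRRR
RYWWRRRR
RWWWRRRR
RRRRRRRR
After op 4 fill(0,3,G) [1 cells changed]:
RRRGRRRR
RRRRRRRR
RYWWRRRR
RWWWRRRR
RRRRRRRR
After op 5 paint(3,2,W):
RRRGRRRR
RRRRRRRR
RYWWRRRR
RWWWRRRR
RRRRRRRR
After op 6 paint(4,5,G):
RRRGRRRR
RRRRRRRR
RYWWRRRR
RWWWRRRR
RRRRRGRR

Answer: RRRGRRRR
RRRRRRRR
RYWWRRRR
RWWWRRRR
RRRRRGRR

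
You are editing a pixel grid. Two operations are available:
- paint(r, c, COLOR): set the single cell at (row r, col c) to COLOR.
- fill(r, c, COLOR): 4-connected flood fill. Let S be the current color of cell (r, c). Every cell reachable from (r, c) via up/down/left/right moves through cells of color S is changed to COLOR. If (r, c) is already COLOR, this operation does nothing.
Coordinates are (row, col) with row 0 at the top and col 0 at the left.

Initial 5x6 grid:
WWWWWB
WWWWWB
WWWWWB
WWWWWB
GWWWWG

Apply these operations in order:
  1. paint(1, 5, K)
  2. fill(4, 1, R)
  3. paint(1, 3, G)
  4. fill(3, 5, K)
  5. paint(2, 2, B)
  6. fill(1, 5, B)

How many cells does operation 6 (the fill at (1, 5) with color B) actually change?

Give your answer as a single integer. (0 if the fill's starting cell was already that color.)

Answer: 3

Derivation:
After op 1 paint(1,5,K):
WWWWWB
WWWWWK
WWWWWB
WWWWWB
GWWWWG
After op 2 fill(4,1,R) [24 cells changed]:
RRRRRB
RRRRRK
RRRRRB
RRRRRB
GRRRRG
After op 3 paint(1,3,G):
RRRRRB
RRRGRK
RRRRRB
RRRRRB
GRRRRG
After op 4 fill(3,5,K) [2 cells changed]:
RRRRRB
RRRGRK
RRRRRK
RRRRRK
GRRRRG
After op 5 paint(2,2,B):
RRRRRB
RRRGRK
RRBRRK
RRRRRK
GRRRRG
After op 6 fill(1,5,B) [3 cells changed]:
RRRRRB
RRRGRB
RRBRRB
RRRRRB
GRRRRG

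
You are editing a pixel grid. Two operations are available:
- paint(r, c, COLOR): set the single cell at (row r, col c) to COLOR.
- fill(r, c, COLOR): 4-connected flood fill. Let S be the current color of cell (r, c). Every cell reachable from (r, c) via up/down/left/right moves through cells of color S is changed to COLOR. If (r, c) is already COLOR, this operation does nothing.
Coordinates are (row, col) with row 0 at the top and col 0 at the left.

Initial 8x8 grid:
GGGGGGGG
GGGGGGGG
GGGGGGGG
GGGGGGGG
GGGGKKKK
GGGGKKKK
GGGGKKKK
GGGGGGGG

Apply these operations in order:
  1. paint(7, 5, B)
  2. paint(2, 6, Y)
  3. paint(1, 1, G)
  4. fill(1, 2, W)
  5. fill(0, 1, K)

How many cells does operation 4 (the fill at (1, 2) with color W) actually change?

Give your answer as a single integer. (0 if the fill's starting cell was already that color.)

Answer: 48

Derivation:
After op 1 paint(7,5,B):
GGGGGGGG
GGGGGGGG
GGGGGGGG
GGGGGGGG
GGGGKKKK
GGGGKKKK
GGGGKKKK
GGGGGBGG
After op 2 paint(2,6,Y):
GGGGGGGG
GGGGGGGG
GGGGGGYG
GGGGGGGG
GGGGKKKK
GGGGKKKK
GGGGKKKK
GGGGGBGG
After op 3 paint(1,1,G):
GGGGGGGG
GGGGGGGG
GGGGGGYG
GGGGGGGG
GGGGKKKK
GGGGKKKK
GGGGKKKK
GGGGGBGG
After op 4 fill(1,2,W) [48 cells changed]:
WWWWWWWW
WWWWWWWW
WWWWWWYW
WWWWWWWW
WWWWKKKK
WWWWKKKK
WWWWKKKK
WWWWWBGG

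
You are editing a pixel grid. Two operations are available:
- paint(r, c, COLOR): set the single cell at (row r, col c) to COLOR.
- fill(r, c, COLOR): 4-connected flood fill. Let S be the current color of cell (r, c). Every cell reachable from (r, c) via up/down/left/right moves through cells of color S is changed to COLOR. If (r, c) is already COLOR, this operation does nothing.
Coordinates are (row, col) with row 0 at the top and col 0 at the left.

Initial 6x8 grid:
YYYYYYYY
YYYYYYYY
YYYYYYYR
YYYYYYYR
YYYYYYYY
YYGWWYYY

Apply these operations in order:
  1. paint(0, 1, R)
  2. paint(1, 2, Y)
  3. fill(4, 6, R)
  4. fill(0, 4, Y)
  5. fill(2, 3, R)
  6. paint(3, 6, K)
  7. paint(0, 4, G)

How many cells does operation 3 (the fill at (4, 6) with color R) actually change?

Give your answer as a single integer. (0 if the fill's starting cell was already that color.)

After op 1 paint(0,1,R):
YRYYYYYY
YYYYYYYY
YYYYYYYR
YYYYYYYR
YYYYYYYY
YYGWWYYY
After op 2 paint(1,2,Y):
YRYYYYYY
YYYYYYYY
YYYYYYYR
YYYYYYYR
YYYYYYYY
YYGWWYYY
After op 3 fill(4,6,R) [42 cells changed]:
RRRRRRRR
RRRRRRRR
RRRRRRRR
RRRRRRRR
RRRRRRRR
RRGWWRRR

Answer: 42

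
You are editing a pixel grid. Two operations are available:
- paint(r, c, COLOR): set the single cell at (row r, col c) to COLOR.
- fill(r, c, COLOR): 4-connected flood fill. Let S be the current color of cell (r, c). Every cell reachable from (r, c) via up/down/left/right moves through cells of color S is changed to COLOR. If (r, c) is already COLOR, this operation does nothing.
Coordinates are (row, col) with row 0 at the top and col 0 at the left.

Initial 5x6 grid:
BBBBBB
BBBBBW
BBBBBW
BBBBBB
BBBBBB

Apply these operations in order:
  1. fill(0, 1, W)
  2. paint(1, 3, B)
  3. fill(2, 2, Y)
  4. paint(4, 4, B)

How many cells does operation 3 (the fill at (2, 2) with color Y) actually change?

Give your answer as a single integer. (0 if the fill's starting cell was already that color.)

After op 1 fill(0,1,W) [28 cells changed]:
WWWWWW
WWWWWW
WWWWWW
WWWWWW
WWWWWW
After op 2 paint(1,3,B):
WWWWWW
WWWBWW
WWWWWW
WWWWWW
WWWWWW
After op 3 fill(2,2,Y) [29 cells changed]:
YYYYYY
YYYBYY
YYYYYY
YYYYYY
YYYYYY

Answer: 29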